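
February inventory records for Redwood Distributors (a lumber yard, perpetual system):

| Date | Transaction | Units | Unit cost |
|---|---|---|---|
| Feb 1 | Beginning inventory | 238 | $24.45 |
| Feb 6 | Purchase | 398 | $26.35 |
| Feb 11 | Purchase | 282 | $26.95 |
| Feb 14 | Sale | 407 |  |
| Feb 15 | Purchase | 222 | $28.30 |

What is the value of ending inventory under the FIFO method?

Feb 14, 407 sold [FIFO — oldest first]: 238 @ $24.45 + 169 @ $26.35 = $10,272.25
Ending inventory: 229 @ $26.35 + 282 @ $26.95 + 222 @ $28.30 = $19,916.65

Ending inventory = $19,916.65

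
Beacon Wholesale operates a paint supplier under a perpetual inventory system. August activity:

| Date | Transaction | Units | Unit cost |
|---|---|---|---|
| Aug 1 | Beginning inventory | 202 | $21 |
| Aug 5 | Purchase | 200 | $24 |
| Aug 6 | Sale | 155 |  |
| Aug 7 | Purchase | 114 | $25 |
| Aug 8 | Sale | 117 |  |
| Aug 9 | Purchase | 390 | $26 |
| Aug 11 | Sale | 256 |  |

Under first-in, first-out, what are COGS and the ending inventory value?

Aug 6, 155 sold [FIFO — oldest first]: 155 @ $21 = $3,255
Aug 8, 117 sold [FIFO — oldest first]: 47 @ $21 + 70 @ $24 = $2,667
Aug 11, 256 sold [FIFO — oldest first]: 130 @ $24 + 114 @ $25 + 12 @ $26 = $6,282
Total COGS = $3,255 + $2,667 + $6,282 = $12,204
Ending inventory: 378 @ $26 = $9,828

COGS = $12,204; ending inventory = $9,828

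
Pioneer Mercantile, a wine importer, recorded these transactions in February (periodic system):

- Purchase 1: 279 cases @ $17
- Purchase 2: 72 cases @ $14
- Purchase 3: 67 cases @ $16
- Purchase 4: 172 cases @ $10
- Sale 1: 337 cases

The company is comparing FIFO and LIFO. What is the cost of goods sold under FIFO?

COGS = $5,555

FIFO COGS: 279 @ $17 + 58 @ $14 = $5,555
LIFO COGS: 172 @ $10 + 67 @ $16 + 72 @ $14 + 26 @ $17 = $4,242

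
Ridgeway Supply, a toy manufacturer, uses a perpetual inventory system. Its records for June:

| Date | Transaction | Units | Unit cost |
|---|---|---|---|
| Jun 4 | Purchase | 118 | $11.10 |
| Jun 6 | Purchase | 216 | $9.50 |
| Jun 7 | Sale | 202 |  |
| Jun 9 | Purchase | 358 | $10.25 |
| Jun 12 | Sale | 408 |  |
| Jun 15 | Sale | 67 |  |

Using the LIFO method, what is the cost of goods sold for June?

Jun 7, 202 sold [LIFO — newest first]: 202 @ $9.50 = $1,919.00
Jun 12, 408 sold [LIFO — newest first]: 358 @ $10.25 + 14 @ $9.50 + 36 @ $11.10 = $4,202.10
Jun 15, 67 sold [LIFO — newest first]: 67 @ $11.10 = $743.70
Total COGS = $1,919.00 + $4,202.10 + $743.70 = $6,864.80
Ending inventory: 15 @ $11.10 = $166.50

COGS = $6,864.80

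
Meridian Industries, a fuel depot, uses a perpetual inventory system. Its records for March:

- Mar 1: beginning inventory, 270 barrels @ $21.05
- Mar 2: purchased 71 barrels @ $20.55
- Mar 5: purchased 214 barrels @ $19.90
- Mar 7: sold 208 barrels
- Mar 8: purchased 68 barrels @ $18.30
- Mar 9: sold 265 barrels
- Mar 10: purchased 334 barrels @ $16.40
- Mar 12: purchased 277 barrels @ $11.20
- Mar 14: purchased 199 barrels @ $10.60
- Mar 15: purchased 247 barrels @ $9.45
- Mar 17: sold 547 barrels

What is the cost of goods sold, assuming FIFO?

Mar 7, 208 sold [FIFO — oldest first]: 208 @ $21.05 = $4,378.40
Mar 9, 265 sold [FIFO — oldest first]: 62 @ $21.05 + 71 @ $20.55 + 132 @ $19.90 = $5,390.95
Mar 17, 547 sold [FIFO — oldest first]: 82 @ $19.90 + 68 @ $18.30 + 334 @ $16.40 + 63 @ $11.20 = $9,059.40
Total COGS = $4,378.40 + $5,390.95 + $9,059.40 = $18,828.75
Ending inventory: 214 @ $11.20 + 199 @ $10.60 + 247 @ $9.45 = $6,840.35

COGS = $18,828.75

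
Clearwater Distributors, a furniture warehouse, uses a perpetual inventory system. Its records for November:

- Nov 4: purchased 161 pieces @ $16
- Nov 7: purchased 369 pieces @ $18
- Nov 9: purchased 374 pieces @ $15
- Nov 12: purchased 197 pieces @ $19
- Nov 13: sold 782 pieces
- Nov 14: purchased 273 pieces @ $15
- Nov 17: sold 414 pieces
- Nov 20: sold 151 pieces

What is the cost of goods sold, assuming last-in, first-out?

Nov 13, 782 sold [LIFO — newest first]: 197 @ $19 + 374 @ $15 + 211 @ $18 = $13,151
Nov 17, 414 sold [LIFO — newest first]: 273 @ $15 + 141 @ $18 = $6,633
Nov 20, 151 sold [LIFO — newest first]: 17 @ $18 + 134 @ $16 = $2,450
Total COGS = $13,151 + $6,633 + $2,450 = $22,234
Ending inventory: 27 @ $16 = $432
Check: goods available $22,666 = COGS $22,234 + ending $432

COGS = $22,234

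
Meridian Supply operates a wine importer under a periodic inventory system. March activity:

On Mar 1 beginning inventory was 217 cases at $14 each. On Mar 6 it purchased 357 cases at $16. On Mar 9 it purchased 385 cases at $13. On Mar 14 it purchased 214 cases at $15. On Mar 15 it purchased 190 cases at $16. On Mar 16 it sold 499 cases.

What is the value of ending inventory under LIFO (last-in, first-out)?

Mar 16, 499 sold [LIFO — newest first]: 190 @ $16 + 214 @ $15 + 95 @ $13 = $7,485
Ending inventory: 217 @ $14 + 357 @ $16 + 290 @ $13 = $12,520

Ending inventory = $12,520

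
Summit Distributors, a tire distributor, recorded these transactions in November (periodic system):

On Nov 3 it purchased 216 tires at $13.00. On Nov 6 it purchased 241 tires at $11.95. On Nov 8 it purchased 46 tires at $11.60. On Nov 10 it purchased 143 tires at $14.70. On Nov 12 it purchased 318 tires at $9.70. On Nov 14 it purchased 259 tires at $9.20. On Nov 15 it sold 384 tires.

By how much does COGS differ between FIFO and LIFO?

FIFO COGS: 216 @ $13.00 + 168 @ $11.95 = $4,815.60
LIFO COGS: 259 @ $9.20 + 125 @ $9.70 = $3,595.30
Difference = |$4,815.60 − $3,595.30| = $1,220.30

$1,220.30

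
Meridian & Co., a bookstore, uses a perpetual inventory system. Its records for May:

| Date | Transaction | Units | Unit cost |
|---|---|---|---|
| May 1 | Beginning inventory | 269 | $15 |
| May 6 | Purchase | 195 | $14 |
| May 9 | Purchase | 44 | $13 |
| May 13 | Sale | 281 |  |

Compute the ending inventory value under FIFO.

May 13, 281 sold [FIFO — oldest first]: 269 @ $15 + 12 @ $14 = $4,203
Ending inventory: 183 @ $14 + 44 @ $13 = $3,134
Check: goods available $7,337 = COGS $4,203 + ending $3,134

Ending inventory = $3,134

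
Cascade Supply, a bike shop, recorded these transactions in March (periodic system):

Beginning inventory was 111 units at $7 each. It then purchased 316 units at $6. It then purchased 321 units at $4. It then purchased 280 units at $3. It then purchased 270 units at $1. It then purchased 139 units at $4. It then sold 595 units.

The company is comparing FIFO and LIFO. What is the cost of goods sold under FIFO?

COGS = $3,345

FIFO COGS: 111 @ $7 + 316 @ $6 + 168 @ $4 = $3,345
LIFO COGS: 139 @ $4 + 270 @ $1 + 186 @ $3 = $1,384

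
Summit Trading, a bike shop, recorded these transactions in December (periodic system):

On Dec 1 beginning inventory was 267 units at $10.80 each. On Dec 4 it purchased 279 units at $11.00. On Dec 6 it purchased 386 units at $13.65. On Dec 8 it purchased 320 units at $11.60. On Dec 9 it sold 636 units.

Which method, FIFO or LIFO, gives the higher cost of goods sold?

LIFO

FIFO COGS: 267 @ $10.80 + 279 @ $11.00 + 90 @ $13.65 = $7,181.10
LIFO COGS: 320 @ $11.60 + 316 @ $13.65 = $8,025.40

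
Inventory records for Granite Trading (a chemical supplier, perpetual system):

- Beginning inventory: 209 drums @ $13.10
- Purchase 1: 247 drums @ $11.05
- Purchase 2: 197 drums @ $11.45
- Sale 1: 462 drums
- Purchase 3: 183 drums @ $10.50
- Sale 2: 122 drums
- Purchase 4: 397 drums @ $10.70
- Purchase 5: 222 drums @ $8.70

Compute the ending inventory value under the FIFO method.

Sale 1 (462) [FIFO — oldest first]: 209 @ $13.10 + 247 @ $11.05 + 6 @ $11.45 = $5,535.95
Sale 2 (122) [FIFO — oldest first]: 122 @ $11.45 = $1,396.90
Total COGS = $5,535.95 + $1,396.90 = $6,932.85
Ending inventory: 69 @ $11.45 + 183 @ $10.50 + 397 @ $10.70 + 222 @ $8.70 = $8,890.85
Check: goods available $15,823.70 = COGS $6,932.85 + ending $8,890.85

Ending inventory = $8,890.85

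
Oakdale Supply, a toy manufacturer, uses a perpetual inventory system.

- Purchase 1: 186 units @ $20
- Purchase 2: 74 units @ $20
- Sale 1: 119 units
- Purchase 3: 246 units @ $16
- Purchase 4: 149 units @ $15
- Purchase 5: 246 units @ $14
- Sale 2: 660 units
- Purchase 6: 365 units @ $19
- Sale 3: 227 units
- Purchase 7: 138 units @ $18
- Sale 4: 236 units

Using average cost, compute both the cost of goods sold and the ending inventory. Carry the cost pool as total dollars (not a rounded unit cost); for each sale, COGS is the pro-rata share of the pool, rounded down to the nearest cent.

COGS = $21,294.31; ending inventory = $2,939.69

After Purchase 1: 186 on hand, pool $3,720.00 (≈ $20.0000 each)
After Purchase 2: 260 on hand, pool $5,200.00 (≈ $20.0000 each)
Sale 1, sell 119: 119/260 × $5,200.00 → $2,380.00
After Purchase 3: 387 on hand, pool $6,756.00 (≈ $17.4574 each)
After Purchase 4: 536 on hand, pool $8,991.00 (≈ $16.7743 each)
After Purchase 5: 782 on hand, pool $12,435.00 (≈ $15.9015 each)
Sale 2, sell 660: 660/782 × $12,435.00 → $10,495.01
After Purchase 6: 487 on hand, pool $8,874.99 (≈ $18.2238 each)
Sale 3, sell 227: 227/487 × $8,874.99 → $4,136.80
After Purchase 7: 398 on hand, pool $7,222.19 (≈ $18.1462 each)
Sale 4, sell 236: 236/398 × $7,222.19 → $4,282.50
Total COGS = $2,380.00 + $10,495.01 + $4,136.80 + $4,282.50 = $21,294.31
Ending inventory (cost pool remaining) = $2,939.69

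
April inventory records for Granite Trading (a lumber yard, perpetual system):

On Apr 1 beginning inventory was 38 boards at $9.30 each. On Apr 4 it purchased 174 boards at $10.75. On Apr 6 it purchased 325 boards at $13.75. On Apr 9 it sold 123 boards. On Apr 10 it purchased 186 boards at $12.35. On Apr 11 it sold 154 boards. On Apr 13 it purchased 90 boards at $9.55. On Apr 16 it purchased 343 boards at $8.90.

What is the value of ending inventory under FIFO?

Ending inventory = $9,784.30

Apr 9, 123 sold [FIFO — oldest first]: 38 @ $9.30 + 85 @ $10.75 = $1,267.15
Apr 11, 154 sold [FIFO — oldest first]: 89 @ $10.75 + 65 @ $13.75 = $1,850.50
Total COGS = $1,267.15 + $1,850.50 = $3,117.65
Ending inventory: 260 @ $13.75 + 186 @ $12.35 + 90 @ $9.55 + 343 @ $8.90 = $9,784.30
Check: goods available $12,901.95 = COGS $3,117.65 + ending $9,784.30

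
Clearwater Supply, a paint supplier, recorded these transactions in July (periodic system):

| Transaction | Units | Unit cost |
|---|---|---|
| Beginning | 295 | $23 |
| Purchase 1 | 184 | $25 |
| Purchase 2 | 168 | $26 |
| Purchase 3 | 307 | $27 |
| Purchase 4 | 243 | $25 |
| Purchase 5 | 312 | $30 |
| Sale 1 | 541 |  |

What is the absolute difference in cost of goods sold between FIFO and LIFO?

$2,088

FIFO COGS: 295 @ $23 + 184 @ $25 + 62 @ $26 = $12,997
LIFO COGS: 312 @ $30 + 229 @ $25 = $15,085
Difference = |$12,997 − $15,085| = $2,088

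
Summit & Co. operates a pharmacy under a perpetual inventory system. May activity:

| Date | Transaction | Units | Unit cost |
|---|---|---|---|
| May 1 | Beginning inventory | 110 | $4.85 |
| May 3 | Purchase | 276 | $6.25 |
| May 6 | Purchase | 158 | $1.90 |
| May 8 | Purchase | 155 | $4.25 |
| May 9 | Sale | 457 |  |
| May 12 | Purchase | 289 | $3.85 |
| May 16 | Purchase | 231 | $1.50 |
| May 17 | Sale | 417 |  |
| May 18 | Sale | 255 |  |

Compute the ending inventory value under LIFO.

May 9, 457 sold [LIFO — newest first]: 155 @ $4.25 + 158 @ $1.90 + 144 @ $6.25 = $1,858.95
May 17, 417 sold [LIFO — newest first]: 231 @ $1.50 + 186 @ $3.85 = $1,062.60
May 18, 255 sold [LIFO — newest first]: 103 @ $3.85 + 132 @ $6.25 + 20 @ $4.85 = $1,318.55
Total COGS = $1,858.95 + $1,062.60 + $1,318.55 = $4,240.10
Ending inventory: 90 @ $4.85 = $436.50
Check: goods available $4,676.60 = COGS $4,240.10 + ending $436.50

Ending inventory = $436.50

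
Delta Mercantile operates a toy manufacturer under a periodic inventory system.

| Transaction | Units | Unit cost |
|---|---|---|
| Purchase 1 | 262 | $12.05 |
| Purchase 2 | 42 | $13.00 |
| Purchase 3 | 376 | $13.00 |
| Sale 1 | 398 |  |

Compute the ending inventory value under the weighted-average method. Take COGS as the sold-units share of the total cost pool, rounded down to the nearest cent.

Sale 1, sell 398: 398/680 × $8,591.10 → $5,028.32
Ending inventory (cost pool remaining) = $3,562.78
Check: goods available $8,591.10 = COGS $5,028.32 + ending $3,562.78

Ending inventory = $3,562.78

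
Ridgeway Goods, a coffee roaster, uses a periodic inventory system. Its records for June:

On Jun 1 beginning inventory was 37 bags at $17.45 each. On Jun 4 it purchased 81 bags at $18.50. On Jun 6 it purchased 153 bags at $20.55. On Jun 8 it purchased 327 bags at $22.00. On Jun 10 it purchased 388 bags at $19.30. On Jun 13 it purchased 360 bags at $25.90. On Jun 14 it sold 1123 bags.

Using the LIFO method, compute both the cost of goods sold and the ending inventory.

COGS = $24,992.80; ending inventory = $4,301.90

Jun 14, 1123 sold [LIFO — newest first]: 360 @ $25.90 + 388 @ $19.30 + 327 @ $22.00 + 48 @ $20.55 = $24,992.80
Ending inventory: 37 @ $17.45 + 81 @ $18.50 + 105 @ $20.55 = $4,301.90
Check: goods available $29,294.70 = COGS $24,992.80 + ending $4,301.90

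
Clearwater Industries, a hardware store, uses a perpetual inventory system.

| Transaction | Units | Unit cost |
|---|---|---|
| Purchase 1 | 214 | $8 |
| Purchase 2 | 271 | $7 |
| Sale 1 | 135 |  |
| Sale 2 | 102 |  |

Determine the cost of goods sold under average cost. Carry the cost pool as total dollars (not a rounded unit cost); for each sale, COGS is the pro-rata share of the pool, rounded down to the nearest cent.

COGS = $1,763.56

After Purchase 1: 214 on hand, pool $1,712.00 (≈ $8.0000 each)
After Purchase 2: 485 on hand, pool $3,609.00 (≈ $7.4412 each)
Sale 1, sell 135: 135/485 × $3,609.00 → $1,004.56
Sale 2, sell 102: 102/350 × $2,604.44 → $759.00
Total COGS = $1,004.56 + $759.00 = $1,763.56
Ending inventory (cost pool remaining) = $1,845.44
Check: goods available $3,609.00 = COGS $1,763.56 + ending $1,845.44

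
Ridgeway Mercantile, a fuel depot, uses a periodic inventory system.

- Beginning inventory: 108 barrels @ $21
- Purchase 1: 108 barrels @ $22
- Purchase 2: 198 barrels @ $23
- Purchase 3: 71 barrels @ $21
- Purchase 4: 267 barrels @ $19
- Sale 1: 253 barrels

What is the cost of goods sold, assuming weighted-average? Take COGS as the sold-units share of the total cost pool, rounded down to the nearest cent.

COGS = $5,302.90

Sale 1, sell 253: 253/752 × $15,762.00 → $5,302.90
Ending inventory (cost pool remaining) = $10,459.10
Check: goods available $15,762.00 = COGS $5,302.90 + ending $10,459.10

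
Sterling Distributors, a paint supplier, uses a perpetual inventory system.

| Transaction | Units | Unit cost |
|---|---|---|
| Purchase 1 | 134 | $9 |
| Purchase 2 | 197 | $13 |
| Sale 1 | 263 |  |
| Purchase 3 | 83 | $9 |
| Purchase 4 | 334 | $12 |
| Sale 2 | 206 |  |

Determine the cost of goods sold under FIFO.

COGS = $5,174

Sale 1 (263) [FIFO — oldest first]: 134 @ $9 + 129 @ $13 = $2,883
Sale 2 (206) [FIFO — oldest first]: 68 @ $13 + 83 @ $9 + 55 @ $12 = $2,291
Total COGS = $2,883 + $2,291 = $5,174
Ending inventory: 279 @ $12 = $3,348
Check: goods available $8,522 = COGS $5,174 + ending $3,348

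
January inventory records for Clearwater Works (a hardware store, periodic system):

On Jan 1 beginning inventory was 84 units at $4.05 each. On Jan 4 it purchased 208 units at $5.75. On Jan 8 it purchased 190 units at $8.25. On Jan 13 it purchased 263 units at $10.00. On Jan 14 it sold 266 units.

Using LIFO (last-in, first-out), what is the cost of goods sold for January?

COGS = $2,654.75

Jan 14, 266 sold [LIFO — newest first]: 263 @ $10.00 + 3 @ $8.25 = $2,654.75
Ending inventory: 84 @ $4.05 + 208 @ $5.75 + 187 @ $8.25 = $3,078.95
Check: goods available $5,733.70 = COGS $2,654.75 + ending $3,078.95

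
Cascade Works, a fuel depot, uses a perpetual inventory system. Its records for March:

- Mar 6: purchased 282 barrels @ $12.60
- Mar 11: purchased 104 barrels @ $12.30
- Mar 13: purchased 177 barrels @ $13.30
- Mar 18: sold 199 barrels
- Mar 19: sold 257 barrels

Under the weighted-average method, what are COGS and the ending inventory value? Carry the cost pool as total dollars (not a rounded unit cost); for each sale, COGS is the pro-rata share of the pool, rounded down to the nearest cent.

After Mar 6: 282 on hand, pool $3,553.20 (≈ $12.6000 each)
After Mar 11: 386 on hand, pool $4,832.40 (≈ $12.5192 each)
After Mar 13: 563 on hand, pool $7,186.50 (≈ $12.7647 each)
Mar 18, sell 199: 199/563 × $7,186.50 → $2,540.16
Mar 19, sell 257: 257/364 × $4,646.34 → $3,280.52
Total COGS = $2,540.16 + $3,280.52 = $5,820.68
Ending inventory (cost pool remaining) = $1,365.82
Check: goods available $7,186.50 = COGS $5,820.68 + ending $1,365.82

COGS = $5,820.68; ending inventory = $1,365.82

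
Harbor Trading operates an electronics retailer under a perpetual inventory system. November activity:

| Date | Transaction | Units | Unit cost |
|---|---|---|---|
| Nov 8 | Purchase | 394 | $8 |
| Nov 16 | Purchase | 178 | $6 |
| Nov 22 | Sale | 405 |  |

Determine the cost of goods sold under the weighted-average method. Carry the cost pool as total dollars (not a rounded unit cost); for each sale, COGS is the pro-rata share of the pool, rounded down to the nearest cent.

COGS = $2,987.93

After Nov 8: 394 on hand, pool $3,152.00 (≈ $8.0000 each)
After Nov 16: 572 on hand, pool $4,220.00 (≈ $7.3776 each)
Nov 22, sell 405: 405/572 × $4,220.00 → $2,987.93
Ending inventory (cost pool remaining) = $1,232.07
Check: goods available $4,220.00 = COGS $2,987.93 + ending $1,232.07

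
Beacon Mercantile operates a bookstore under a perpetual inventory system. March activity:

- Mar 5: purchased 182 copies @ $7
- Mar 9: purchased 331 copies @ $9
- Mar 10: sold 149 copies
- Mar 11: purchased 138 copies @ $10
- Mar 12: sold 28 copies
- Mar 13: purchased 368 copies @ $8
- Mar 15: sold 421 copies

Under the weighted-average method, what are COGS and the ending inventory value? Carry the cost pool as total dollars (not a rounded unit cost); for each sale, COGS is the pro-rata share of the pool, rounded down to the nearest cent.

After Mar 5: 182 on hand, pool $1,274.00 (≈ $7.0000 each)
After Mar 9: 513 on hand, pool $4,253.00 (≈ $8.2904 each)
Mar 10, sell 149: 149/513 × $4,253.00 → $1,235.27
After Mar 11: 502 on hand, pool $4,397.73 (≈ $8.7604 each)
Mar 12, sell 28: 28/502 × $4,397.73 → $245.29
After Mar 13: 842 on hand, pool $7,096.44 (≈ $8.4281 each)
Mar 15, sell 421: 421/842 × $7,096.44 → $3,548.22
Total COGS = $1,235.27 + $245.29 + $3,548.22 = $5,028.78
Ending inventory (cost pool remaining) = $3,548.22

COGS = $5,028.78; ending inventory = $3,548.22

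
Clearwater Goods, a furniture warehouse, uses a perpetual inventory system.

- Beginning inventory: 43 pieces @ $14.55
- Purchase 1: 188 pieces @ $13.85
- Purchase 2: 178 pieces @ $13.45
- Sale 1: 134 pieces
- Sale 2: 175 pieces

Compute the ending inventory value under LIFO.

Sale 1 (134) [LIFO — newest first]: 134 @ $13.45 = $1,802.30
Sale 2 (175) [LIFO — newest first]: 44 @ $13.45 + 131 @ $13.85 = $2,406.15
Total COGS = $1,802.30 + $2,406.15 = $4,208.45
Ending inventory: 43 @ $14.55 + 57 @ $13.85 = $1,415.10
Check: goods available $5,623.55 = COGS $4,208.45 + ending $1,415.10

Ending inventory = $1,415.10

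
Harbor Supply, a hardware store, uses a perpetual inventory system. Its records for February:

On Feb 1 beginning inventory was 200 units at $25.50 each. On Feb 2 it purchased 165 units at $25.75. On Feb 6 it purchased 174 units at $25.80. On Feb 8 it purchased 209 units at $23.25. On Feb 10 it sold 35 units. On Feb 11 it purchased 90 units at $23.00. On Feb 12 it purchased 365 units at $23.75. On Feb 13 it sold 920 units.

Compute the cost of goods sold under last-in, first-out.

Feb 10, 35 sold [LIFO — newest first]: 35 @ $23.25 = $813.75
Feb 13, 920 sold [LIFO — newest first]: 365 @ $23.75 + 90 @ $23.00 + 174 @ $23.25 + 174 @ $25.80 + 117 @ $25.75 = $22,286.20
Total COGS = $813.75 + $22,286.20 = $23,099.95
Ending inventory: 200 @ $25.50 + 48 @ $25.75 = $6,336.00

COGS = $23,099.95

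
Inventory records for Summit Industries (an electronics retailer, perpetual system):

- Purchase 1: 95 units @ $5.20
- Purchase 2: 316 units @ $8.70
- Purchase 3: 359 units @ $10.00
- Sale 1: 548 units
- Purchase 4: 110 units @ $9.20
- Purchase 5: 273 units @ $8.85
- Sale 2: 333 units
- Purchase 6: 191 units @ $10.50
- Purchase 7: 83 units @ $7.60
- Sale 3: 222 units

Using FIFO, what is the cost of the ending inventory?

Ending inventory = $3,078.80

Sale 1 (548) [FIFO — oldest first]: 95 @ $5.20 + 316 @ $8.70 + 137 @ $10.00 = $4,613.20
Sale 2 (333) [FIFO — oldest first]: 222 @ $10.00 + 110 @ $9.20 + 1 @ $8.85 = $3,240.85
Sale 3 (222) [FIFO — oldest first]: 222 @ $8.85 = $1,964.70
Total COGS = $4,613.20 + $3,240.85 + $1,964.70 = $9,818.75
Ending inventory: 50 @ $8.85 + 191 @ $10.50 + 83 @ $7.60 = $3,078.80
Check: goods available $12,897.55 = COGS $9,818.75 + ending $3,078.80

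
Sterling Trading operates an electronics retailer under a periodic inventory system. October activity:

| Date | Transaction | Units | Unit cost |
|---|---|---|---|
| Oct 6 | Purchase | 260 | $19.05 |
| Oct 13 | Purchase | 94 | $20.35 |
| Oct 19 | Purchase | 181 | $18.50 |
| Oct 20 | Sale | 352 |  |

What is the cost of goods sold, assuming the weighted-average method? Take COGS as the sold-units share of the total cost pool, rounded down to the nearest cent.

COGS = $6,720.50

Oct 20, sell 352: 352/535 × $10,214.40 → $6,720.50
Ending inventory (cost pool remaining) = $3,493.90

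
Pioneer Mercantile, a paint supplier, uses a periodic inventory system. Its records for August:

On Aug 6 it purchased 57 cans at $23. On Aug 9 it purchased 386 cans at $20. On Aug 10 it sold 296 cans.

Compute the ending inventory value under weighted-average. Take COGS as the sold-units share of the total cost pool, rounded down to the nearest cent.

Aug 10, sell 296: 296/443 × $9,031.00 → $6,034.25
Ending inventory (cost pool remaining) = $2,996.75
Check: goods available $9,031.00 = COGS $6,034.25 + ending $2,996.75

Ending inventory = $2,996.75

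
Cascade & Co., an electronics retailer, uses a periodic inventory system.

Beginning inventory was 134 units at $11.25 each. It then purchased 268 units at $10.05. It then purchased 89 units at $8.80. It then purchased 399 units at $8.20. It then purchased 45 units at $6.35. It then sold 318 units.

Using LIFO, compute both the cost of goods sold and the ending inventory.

Sale 1 (318) [LIFO — newest first]: 45 @ $6.35 + 273 @ $8.20 = $2,524.35
Ending inventory: 134 @ $11.25 + 268 @ $10.05 + 89 @ $8.80 + 126 @ $8.20 = $6,017.30
Check: goods available $8,541.65 = COGS $2,524.35 + ending $6,017.30

COGS = $2,524.35; ending inventory = $6,017.30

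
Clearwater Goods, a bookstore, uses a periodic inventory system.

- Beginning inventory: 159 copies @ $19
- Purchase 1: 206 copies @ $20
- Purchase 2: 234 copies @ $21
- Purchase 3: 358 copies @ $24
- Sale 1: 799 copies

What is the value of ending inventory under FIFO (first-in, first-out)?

Sale 1 (799) [FIFO — oldest first]: 159 @ $19 + 206 @ $20 + 234 @ $21 + 200 @ $24 = $16,855
Ending inventory: 158 @ $24 = $3,792

Ending inventory = $3,792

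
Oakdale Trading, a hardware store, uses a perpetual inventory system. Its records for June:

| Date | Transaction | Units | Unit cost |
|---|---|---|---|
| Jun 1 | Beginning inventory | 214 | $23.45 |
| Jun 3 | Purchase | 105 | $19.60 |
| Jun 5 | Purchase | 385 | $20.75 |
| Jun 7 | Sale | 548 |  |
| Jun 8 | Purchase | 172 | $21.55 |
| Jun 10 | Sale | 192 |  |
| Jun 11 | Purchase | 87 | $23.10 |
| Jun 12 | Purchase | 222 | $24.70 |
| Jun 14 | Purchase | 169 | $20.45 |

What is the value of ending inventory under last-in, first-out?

Ending inventory = $14,138.35

Jun 7, 548 sold [LIFO — newest first]: 385 @ $20.75 + 105 @ $19.60 + 58 @ $23.45 = $11,406.85
Jun 10, 192 sold [LIFO — newest first]: 172 @ $21.55 + 20 @ $23.45 = $4,175.60
Total COGS = $11,406.85 + $4,175.60 = $15,582.45
Ending inventory: 136 @ $23.45 + 87 @ $23.10 + 222 @ $24.70 + 169 @ $20.45 = $14,138.35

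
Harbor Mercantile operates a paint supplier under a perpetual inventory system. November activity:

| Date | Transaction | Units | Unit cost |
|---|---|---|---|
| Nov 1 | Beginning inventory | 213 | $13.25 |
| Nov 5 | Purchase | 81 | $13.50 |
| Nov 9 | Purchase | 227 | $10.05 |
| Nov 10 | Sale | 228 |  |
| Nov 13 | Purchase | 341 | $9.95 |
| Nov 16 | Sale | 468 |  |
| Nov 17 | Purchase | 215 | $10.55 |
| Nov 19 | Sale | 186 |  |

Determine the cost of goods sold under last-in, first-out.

Nov 10, 228 sold [LIFO — newest first]: 227 @ $10.05 + 1 @ $13.50 = $2,294.85
Nov 16, 468 sold [LIFO — newest first]: 341 @ $9.95 + 80 @ $13.50 + 47 @ $13.25 = $5,095.70
Nov 19, 186 sold [LIFO — newest first]: 186 @ $10.55 = $1,962.30
Total COGS = $2,294.85 + $5,095.70 + $1,962.30 = $9,352.85
Ending inventory: 166 @ $13.25 + 29 @ $10.55 = $2,505.45
Check: goods available $11,858.30 = COGS $9,352.85 + ending $2,505.45

COGS = $9,352.85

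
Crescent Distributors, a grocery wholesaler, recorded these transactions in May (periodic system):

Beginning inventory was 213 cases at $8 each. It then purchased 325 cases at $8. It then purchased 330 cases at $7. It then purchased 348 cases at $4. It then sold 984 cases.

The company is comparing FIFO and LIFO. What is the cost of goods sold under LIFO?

FIFO COGS: 213 @ $8 + 325 @ $8 + 330 @ $7 + 116 @ $4 = $7,078
LIFO COGS: 348 @ $4 + 330 @ $7 + 306 @ $8 = $6,150

COGS = $6,150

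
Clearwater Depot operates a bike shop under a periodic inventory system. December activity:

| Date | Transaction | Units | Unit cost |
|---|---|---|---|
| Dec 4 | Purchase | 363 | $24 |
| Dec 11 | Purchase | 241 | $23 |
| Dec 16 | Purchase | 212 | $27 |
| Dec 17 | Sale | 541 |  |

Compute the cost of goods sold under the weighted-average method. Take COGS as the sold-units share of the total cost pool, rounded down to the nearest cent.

COGS = $13,245.88

Dec 17, sell 541: 541/816 × $19,979.00 → $13,245.88
Ending inventory (cost pool remaining) = $6,733.12
Check: goods available $19,979.00 = COGS $13,245.88 + ending $6,733.12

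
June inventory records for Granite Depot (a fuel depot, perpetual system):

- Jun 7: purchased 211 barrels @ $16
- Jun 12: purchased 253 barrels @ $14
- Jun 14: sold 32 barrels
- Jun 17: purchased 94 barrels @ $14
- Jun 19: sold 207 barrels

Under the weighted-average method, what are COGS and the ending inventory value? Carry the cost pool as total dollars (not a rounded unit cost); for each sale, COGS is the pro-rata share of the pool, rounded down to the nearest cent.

After Jun 7: 211 on hand, pool $3,376.00 (≈ $16.0000 each)
After Jun 12: 464 on hand, pool $6,918.00 (≈ $14.9095 each)
Jun 14, sell 32: 32/464 × $6,918.00 → $477.10
After Jun 17: 526 on hand, pool $7,756.90 (≈ $14.7470 each)
Jun 19, sell 207: 207/526 × $7,756.90 → $3,052.62
Total COGS = $477.10 + $3,052.62 = $3,529.72
Ending inventory (cost pool remaining) = $4,704.28

COGS = $3,529.72; ending inventory = $4,704.28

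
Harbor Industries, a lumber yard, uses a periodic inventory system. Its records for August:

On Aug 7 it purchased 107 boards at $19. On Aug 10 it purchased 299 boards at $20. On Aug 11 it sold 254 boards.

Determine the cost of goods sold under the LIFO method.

COGS = $5,080

Aug 11, 254 sold [LIFO — newest first]: 254 @ $20 = $5,080
Ending inventory: 107 @ $19 + 45 @ $20 = $2,933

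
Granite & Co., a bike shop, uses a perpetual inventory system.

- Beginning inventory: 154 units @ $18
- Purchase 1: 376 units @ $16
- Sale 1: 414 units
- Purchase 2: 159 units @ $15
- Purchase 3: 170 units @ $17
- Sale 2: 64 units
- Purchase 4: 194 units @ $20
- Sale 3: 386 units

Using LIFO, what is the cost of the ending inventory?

Sale 1 (414) [LIFO — newest first]: 376 @ $16 + 38 @ $18 = $6,700
Sale 2 (64) [LIFO — newest first]: 64 @ $17 = $1,088
Sale 3 (386) [LIFO — newest first]: 194 @ $20 + 106 @ $17 + 86 @ $15 = $6,972
Total COGS = $6,700 + $1,088 + $6,972 = $14,760
Ending inventory: 116 @ $18 + 73 @ $15 = $3,183

Ending inventory = $3,183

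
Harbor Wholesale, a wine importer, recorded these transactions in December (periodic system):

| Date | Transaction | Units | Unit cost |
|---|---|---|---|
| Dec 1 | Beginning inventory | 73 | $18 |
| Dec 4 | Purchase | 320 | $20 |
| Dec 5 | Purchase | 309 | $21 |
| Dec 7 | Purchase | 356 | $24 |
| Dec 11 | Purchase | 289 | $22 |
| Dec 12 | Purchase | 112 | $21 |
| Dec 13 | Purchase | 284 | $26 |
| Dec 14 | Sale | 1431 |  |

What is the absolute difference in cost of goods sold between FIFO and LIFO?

$1,878

FIFO COGS: 73 @ $18 + 320 @ $20 + 309 @ $21 + 356 @ $24 + 289 @ $22 + 84 @ $21 = $30,869
LIFO COGS: 284 @ $26 + 112 @ $21 + 289 @ $22 + 356 @ $24 + 309 @ $21 + 81 @ $20 = $32,747
Difference = |$30,869 − $32,747| = $1,878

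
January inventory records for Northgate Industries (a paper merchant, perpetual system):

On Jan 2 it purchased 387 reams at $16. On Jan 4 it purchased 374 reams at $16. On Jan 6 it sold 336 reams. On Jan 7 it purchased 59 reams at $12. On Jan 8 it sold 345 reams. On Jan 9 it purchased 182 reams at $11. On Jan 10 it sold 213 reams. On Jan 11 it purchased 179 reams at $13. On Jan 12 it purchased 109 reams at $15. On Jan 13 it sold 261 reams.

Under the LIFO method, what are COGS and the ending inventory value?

Jan 6, 336 sold [LIFO — newest first]: 336 @ $16 = $5,376
Jan 8, 345 sold [LIFO — newest first]: 59 @ $12 + 38 @ $16 + 248 @ $16 = $5,284
Jan 10, 213 sold [LIFO — newest first]: 182 @ $11 + 31 @ $16 = $2,498
Jan 13, 261 sold [LIFO — newest first]: 109 @ $15 + 152 @ $13 = $3,611
Total COGS = $5,376 + $5,284 + $2,498 + $3,611 = $16,769
Ending inventory: 108 @ $16 + 27 @ $13 = $2,079
Check: goods available $18,848 = COGS $16,769 + ending $2,079

COGS = $16,769; ending inventory = $2,079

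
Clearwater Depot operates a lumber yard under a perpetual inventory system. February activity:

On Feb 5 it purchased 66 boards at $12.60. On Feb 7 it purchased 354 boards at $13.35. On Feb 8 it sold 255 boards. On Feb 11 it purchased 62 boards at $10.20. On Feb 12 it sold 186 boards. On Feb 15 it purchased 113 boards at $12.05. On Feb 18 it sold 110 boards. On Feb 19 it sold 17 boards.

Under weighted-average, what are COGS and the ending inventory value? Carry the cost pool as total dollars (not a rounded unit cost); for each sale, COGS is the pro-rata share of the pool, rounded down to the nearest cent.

After Feb 5: 66 on hand, pool $831.60 (≈ $12.6000 each)
After Feb 7: 420 on hand, pool $5,557.50 (≈ $13.2321 each)
Feb 8, sell 255: 255/420 × $5,557.50 → $3,374.19
After Feb 11: 227 on hand, pool $2,815.71 (≈ $12.4040 each)
Feb 12, sell 186: 186/227 × $2,815.71 → $2,307.14
After Feb 15: 154 on hand, pool $1,870.22 (≈ $12.1443 each)
Feb 18, sell 110: 110/154 × $1,870.22 → $1,335.87
Feb 19, sell 17: 17/44 × $534.35 → $206.45
Total COGS = $3,374.19 + $2,307.14 + $1,335.87 + $206.45 = $7,223.65
Ending inventory (cost pool remaining) = $327.90
Check: goods available $7,551.55 = COGS $7,223.65 + ending $327.90

COGS = $7,223.65; ending inventory = $327.90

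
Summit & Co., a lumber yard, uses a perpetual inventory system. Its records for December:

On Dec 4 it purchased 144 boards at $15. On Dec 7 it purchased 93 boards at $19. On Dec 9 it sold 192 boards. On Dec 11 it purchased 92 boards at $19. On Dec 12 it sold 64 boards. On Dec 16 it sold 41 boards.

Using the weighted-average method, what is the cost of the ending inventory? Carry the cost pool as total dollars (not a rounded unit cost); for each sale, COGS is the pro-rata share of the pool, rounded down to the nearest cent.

Ending inventory = $582.46

After Dec 4: 144 on hand, pool $2,160.00 (≈ $15.0000 each)
After Dec 7: 237 on hand, pool $3,927.00 (≈ $16.5696 each)
Dec 9, sell 192: 192/237 × $3,927.00 → $3,181.36
After Dec 11: 137 on hand, pool $2,493.64 (≈ $18.2018 each)
Dec 12, sell 64: 64/137 × $2,493.64 → $1,164.91
Dec 16, sell 41: 41/73 × $1,328.73 → $746.27
Total COGS = $3,181.36 + $1,164.91 + $746.27 = $5,092.54
Ending inventory (cost pool remaining) = $582.46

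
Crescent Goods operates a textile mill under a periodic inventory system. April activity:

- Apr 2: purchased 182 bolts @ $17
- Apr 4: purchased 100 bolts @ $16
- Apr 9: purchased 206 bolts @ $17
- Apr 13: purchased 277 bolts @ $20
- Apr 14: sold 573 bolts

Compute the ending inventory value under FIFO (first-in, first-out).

Ending inventory = $3,840

Apr 14, 573 sold [FIFO — oldest first]: 182 @ $17 + 100 @ $16 + 206 @ $17 + 85 @ $20 = $9,896
Ending inventory: 192 @ $20 = $3,840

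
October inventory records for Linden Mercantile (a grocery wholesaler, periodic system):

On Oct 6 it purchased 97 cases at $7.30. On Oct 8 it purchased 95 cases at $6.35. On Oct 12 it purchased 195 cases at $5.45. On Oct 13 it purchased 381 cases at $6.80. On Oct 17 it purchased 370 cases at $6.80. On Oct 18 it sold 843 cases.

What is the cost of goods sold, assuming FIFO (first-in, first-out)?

Oct 18, 843 sold [FIFO — oldest first]: 97 @ $7.30 + 95 @ $6.35 + 195 @ $5.45 + 381 @ $6.80 + 75 @ $6.80 = $5,474.90
Ending inventory: 295 @ $6.80 = $2,006.00
Check: goods available $7,480.90 = COGS $5,474.90 + ending $2,006.00

COGS = $5,474.90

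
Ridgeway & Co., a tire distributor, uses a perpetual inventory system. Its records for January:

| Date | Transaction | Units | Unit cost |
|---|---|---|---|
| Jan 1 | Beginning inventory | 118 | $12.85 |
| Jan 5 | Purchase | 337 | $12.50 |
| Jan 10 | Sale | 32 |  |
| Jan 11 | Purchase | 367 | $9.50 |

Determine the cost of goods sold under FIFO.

COGS = $411.20

Jan 10, 32 sold [FIFO — oldest first]: 32 @ $12.85 = $411.20
Ending inventory: 86 @ $12.85 + 337 @ $12.50 + 367 @ $9.50 = $8,804.10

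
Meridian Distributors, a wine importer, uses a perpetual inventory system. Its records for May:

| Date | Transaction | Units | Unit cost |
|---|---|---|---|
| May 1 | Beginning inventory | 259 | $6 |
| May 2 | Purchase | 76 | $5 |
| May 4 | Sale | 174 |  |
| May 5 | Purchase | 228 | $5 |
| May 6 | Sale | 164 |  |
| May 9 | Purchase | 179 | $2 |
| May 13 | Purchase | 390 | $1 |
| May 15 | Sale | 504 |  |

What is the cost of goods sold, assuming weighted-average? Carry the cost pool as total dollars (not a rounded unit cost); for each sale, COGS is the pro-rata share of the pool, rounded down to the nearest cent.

After May 1: 259 on hand, pool $1,554.00 (≈ $6.0000 each)
After May 2: 335 on hand, pool $1,934.00 (≈ $5.7731 each)
May 4, sell 174: 174/335 × $1,934.00 → $1,004.52
After May 5: 389 on hand, pool $2,069.48 (≈ $5.3200 each)
May 6, sell 164: 164/389 × $2,069.48 → $872.48
After May 9: 404 on hand, pool $1,555.00 (≈ $3.8490 each)
After May 13: 794 on hand, pool $1,945.00 (≈ $2.4496 each)
May 15, sell 504: 504/794 × $1,945.00 → $1,234.60
Total COGS = $1,004.52 + $872.48 + $1,234.60 = $3,111.60
Ending inventory (cost pool remaining) = $710.40
Check: goods available $3,822.00 = COGS $3,111.60 + ending $710.40

COGS = $3,111.60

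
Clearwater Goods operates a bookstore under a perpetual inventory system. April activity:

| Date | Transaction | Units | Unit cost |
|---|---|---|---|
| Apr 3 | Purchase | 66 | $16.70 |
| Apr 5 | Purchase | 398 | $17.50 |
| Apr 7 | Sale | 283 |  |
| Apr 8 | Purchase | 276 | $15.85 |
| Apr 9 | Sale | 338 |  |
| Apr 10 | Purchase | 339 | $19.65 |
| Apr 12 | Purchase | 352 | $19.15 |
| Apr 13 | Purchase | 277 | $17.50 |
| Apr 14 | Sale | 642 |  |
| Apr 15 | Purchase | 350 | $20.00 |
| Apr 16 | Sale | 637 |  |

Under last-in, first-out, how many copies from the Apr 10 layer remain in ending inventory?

39

Apr 7, 283 sold [LIFO — newest first]: 283 @ $17.50 = $4,952.50
Apr 9, 338 sold [LIFO — newest first]: 276 @ $15.85 + 62 @ $17.50 = $5,459.60
Apr 14, 642 sold [LIFO — newest first]: 277 @ $17.50 + 352 @ $19.15 + 13 @ $19.65 = $11,843.75
Apr 16, 637 sold [LIFO — newest first]: 350 @ $20.00 + 287 @ $19.65 = $12,639.55
Total COGS = $4,952.50 + $5,459.60 + $11,843.75 + $12,639.55 = $34,895.40
Ending inventory: 66 @ $16.70 + 53 @ $17.50 + 39 @ $19.65 = $2,796.05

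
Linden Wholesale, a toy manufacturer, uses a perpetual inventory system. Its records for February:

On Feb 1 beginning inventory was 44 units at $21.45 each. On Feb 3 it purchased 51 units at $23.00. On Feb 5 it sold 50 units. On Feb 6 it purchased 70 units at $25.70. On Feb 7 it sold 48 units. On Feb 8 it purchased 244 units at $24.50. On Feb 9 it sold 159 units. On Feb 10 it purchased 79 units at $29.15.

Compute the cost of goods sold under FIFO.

COGS = $6,169.80

Feb 5, 50 sold [FIFO — oldest first]: 44 @ $21.45 + 6 @ $23.00 = $1,081.80
Feb 7, 48 sold [FIFO — oldest first]: 45 @ $23.00 + 3 @ $25.70 = $1,112.10
Feb 9, 159 sold [FIFO — oldest first]: 67 @ $25.70 + 92 @ $24.50 = $3,975.90
Total COGS = $1,081.80 + $1,112.10 + $3,975.90 = $6,169.80
Ending inventory: 152 @ $24.50 + 79 @ $29.15 = $6,026.85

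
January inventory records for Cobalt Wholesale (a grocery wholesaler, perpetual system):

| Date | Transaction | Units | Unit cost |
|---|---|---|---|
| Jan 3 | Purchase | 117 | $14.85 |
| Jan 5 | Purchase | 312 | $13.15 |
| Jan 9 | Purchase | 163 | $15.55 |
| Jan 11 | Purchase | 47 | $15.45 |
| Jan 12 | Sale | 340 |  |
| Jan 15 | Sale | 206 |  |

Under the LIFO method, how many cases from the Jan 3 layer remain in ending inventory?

93

Jan 12, 340 sold [LIFO — newest first]: 47 @ $15.45 + 163 @ $15.55 + 130 @ $13.15 = $4,970.30
Jan 15, 206 sold [LIFO — newest first]: 182 @ $13.15 + 24 @ $14.85 = $2,749.70
Total COGS = $4,970.30 + $2,749.70 = $7,720.00
Ending inventory: 93 @ $14.85 = $1,381.05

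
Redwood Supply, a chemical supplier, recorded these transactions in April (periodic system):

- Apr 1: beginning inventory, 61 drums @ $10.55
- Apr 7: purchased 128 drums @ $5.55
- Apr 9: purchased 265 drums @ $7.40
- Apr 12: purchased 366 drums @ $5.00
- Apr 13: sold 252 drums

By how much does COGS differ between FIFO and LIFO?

FIFO COGS: 61 @ $10.55 + 128 @ $5.55 + 63 @ $7.40 = $1,820.15
LIFO COGS: 252 @ $5.00 = $1,260.00
Difference = |$1,820.15 − $1,260.00| = $560.15

$560.15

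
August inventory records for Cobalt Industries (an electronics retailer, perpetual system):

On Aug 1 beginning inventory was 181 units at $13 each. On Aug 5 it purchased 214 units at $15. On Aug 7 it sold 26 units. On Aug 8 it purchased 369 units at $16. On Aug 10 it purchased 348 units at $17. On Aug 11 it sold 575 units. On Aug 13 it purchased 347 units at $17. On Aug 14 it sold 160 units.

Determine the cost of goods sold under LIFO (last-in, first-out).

COGS = $12,658

Aug 7, 26 sold [LIFO — newest first]: 26 @ $15 = $390
Aug 11, 575 sold [LIFO — newest first]: 348 @ $17 + 227 @ $16 = $9,548
Aug 14, 160 sold [LIFO — newest first]: 160 @ $17 = $2,720
Total COGS = $390 + $9,548 + $2,720 = $12,658
Ending inventory: 181 @ $13 + 188 @ $15 + 142 @ $16 + 187 @ $17 = $10,624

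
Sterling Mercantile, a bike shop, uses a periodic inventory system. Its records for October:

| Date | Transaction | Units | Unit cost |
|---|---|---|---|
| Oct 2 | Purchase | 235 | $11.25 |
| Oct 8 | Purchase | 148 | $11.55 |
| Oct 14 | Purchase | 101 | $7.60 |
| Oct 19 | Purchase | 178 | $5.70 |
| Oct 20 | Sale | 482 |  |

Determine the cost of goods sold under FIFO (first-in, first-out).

COGS = $5,105.55

Oct 20, 482 sold [FIFO — oldest first]: 235 @ $11.25 + 148 @ $11.55 + 99 @ $7.60 = $5,105.55
Ending inventory: 2 @ $7.60 + 178 @ $5.70 = $1,029.80
Check: goods available $6,135.35 = COGS $5,105.55 + ending $1,029.80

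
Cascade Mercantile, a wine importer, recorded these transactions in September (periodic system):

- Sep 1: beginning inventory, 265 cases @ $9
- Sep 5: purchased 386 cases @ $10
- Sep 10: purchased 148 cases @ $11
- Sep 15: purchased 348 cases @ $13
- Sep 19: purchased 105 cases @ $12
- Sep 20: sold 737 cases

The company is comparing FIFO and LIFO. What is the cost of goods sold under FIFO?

FIFO COGS: 265 @ $9 + 386 @ $10 + 86 @ $11 = $7,191
LIFO COGS: 105 @ $12 + 348 @ $13 + 148 @ $11 + 136 @ $10 = $8,772

COGS = $7,191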